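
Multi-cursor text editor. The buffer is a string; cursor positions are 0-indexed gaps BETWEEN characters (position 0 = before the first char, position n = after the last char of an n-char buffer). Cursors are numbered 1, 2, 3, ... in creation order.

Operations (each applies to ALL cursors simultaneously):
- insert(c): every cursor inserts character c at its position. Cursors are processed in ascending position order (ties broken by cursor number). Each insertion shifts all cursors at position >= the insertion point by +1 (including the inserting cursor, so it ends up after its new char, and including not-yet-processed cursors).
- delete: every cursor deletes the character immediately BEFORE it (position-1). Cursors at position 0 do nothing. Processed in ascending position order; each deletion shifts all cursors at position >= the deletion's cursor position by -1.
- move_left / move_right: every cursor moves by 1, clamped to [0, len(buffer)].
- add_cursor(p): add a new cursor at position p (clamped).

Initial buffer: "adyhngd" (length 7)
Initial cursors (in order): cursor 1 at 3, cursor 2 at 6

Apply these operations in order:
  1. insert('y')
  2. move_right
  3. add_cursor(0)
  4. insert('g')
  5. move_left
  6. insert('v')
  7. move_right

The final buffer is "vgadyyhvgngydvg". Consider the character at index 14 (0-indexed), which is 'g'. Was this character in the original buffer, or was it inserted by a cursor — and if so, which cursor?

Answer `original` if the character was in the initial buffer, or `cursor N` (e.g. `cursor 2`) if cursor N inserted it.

After op 1 (insert('y')): buffer="adyyhngyd" (len 9), cursors c1@4 c2@8, authorship ...1...2.
After op 2 (move_right): buffer="adyyhngyd" (len 9), cursors c1@5 c2@9, authorship ...1...2.
After op 3 (add_cursor(0)): buffer="adyyhngyd" (len 9), cursors c3@0 c1@5 c2@9, authorship ...1...2.
After op 4 (insert('g')): buffer="gadyyhgngydg" (len 12), cursors c3@1 c1@7 c2@12, authorship 3...1.1..2.2
After op 5 (move_left): buffer="gadyyhgngydg" (len 12), cursors c3@0 c1@6 c2@11, authorship 3...1.1..2.2
After op 6 (insert('v')): buffer="vgadyyhvgngydvg" (len 15), cursors c3@1 c1@8 c2@14, authorship 33...1.11..2.22
After op 7 (move_right): buffer="vgadyyhvgngydvg" (len 15), cursors c3@2 c1@9 c2@15, authorship 33...1.11..2.22
Authorship (.=original, N=cursor N): 3 3 . . . 1 . 1 1 . . 2 . 2 2
Index 14: author = 2

Answer: cursor 2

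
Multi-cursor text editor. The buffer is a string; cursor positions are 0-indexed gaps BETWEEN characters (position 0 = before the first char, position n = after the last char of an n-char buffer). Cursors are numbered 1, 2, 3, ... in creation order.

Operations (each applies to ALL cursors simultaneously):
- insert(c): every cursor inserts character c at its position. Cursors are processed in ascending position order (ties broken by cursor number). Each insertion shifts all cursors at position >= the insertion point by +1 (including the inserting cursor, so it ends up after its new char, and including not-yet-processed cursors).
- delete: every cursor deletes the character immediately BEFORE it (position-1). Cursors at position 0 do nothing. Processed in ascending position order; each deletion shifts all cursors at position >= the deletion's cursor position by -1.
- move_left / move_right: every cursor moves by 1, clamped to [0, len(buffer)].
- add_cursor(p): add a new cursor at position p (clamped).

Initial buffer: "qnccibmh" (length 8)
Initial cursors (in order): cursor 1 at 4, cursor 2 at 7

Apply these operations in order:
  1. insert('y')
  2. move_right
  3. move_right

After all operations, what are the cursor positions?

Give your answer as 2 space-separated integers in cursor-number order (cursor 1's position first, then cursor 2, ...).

Answer: 7 10

Derivation:
After op 1 (insert('y')): buffer="qnccyibmyh" (len 10), cursors c1@5 c2@9, authorship ....1...2.
After op 2 (move_right): buffer="qnccyibmyh" (len 10), cursors c1@6 c2@10, authorship ....1...2.
After op 3 (move_right): buffer="qnccyibmyh" (len 10), cursors c1@7 c2@10, authorship ....1...2.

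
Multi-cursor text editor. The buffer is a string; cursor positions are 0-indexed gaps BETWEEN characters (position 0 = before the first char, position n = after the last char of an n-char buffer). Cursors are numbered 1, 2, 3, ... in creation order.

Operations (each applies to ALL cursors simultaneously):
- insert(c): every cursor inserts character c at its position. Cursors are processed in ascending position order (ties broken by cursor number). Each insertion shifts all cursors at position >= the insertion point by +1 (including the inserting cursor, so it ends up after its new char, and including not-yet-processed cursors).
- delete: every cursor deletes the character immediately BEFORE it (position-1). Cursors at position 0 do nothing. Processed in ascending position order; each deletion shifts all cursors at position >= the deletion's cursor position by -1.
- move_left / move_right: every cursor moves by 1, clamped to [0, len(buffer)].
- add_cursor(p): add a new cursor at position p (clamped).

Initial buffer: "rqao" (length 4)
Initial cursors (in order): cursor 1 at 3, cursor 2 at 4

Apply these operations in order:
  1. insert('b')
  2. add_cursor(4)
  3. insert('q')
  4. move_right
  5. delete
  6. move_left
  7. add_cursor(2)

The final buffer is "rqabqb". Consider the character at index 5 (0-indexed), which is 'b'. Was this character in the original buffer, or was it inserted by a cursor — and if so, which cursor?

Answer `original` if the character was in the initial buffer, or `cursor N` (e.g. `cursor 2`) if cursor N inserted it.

Answer: cursor 2

Derivation:
After op 1 (insert('b')): buffer="rqabob" (len 6), cursors c1@4 c2@6, authorship ...1.2
After op 2 (add_cursor(4)): buffer="rqabob" (len 6), cursors c1@4 c3@4 c2@6, authorship ...1.2
After op 3 (insert('q')): buffer="rqabqqobq" (len 9), cursors c1@6 c3@6 c2@9, authorship ...113.22
After op 4 (move_right): buffer="rqabqqobq" (len 9), cursors c1@7 c3@7 c2@9, authorship ...113.22
After op 5 (delete): buffer="rqabqb" (len 6), cursors c1@5 c3@5 c2@6, authorship ...112
After op 6 (move_left): buffer="rqabqb" (len 6), cursors c1@4 c3@4 c2@5, authorship ...112
After op 7 (add_cursor(2)): buffer="rqabqb" (len 6), cursors c4@2 c1@4 c3@4 c2@5, authorship ...112
Authorship (.=original, N=cursor N): . . . 1 1 2
Index 5: author = 2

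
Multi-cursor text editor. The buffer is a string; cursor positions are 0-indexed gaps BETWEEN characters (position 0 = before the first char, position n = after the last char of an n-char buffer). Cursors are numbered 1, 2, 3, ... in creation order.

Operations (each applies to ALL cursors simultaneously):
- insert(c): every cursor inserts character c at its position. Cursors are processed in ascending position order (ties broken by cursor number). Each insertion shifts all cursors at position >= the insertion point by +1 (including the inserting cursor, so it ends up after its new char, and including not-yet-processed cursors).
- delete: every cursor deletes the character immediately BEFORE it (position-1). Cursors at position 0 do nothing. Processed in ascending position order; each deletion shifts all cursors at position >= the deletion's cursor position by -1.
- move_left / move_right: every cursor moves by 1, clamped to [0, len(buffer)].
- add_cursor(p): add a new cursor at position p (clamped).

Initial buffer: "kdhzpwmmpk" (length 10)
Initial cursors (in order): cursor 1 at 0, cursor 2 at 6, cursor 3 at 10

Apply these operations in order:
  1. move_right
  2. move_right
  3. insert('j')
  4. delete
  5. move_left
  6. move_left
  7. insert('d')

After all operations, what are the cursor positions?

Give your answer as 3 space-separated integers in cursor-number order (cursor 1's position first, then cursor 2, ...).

Answer: 1 8 11

Derivation:
After op 1 (move_right): buffer="kdhzpwmmpk" (len 10), cursors c1@1 c2@7 c3@10, authorship ..........
After op 2 (move_right): buffer="kdhzpwmmpk" (len 10), cursors c1@2 c2@8 c3@10, authorship ..........
After op 3 (insert('j')): buffer="kdjhzpwmmjpkj" (len 13), cursors c1@3 c2@10 c3@13, authorship ..1......2..3
After op 4 (delete): buffer="kdhzpwmmpk" (len 10), cursors c1@2 c2@8 c3@10, authorship ..........
After op 5 (move_left): buffer="kdhzpwmmpk" (len 10), cursors c1@1 c2@7 c3@9, authorship ..........
After op 6 (move_left): buffer="kdhzpwmmpk" (len 10), cursors c1@0 c2@6 c3@8, authorship ..........
After op 7 (insert('d')): buffer="dkdhzpwdmmdpk" (len 13), cursors c1@1 c2@8 c3@11, authorship 1......2..3..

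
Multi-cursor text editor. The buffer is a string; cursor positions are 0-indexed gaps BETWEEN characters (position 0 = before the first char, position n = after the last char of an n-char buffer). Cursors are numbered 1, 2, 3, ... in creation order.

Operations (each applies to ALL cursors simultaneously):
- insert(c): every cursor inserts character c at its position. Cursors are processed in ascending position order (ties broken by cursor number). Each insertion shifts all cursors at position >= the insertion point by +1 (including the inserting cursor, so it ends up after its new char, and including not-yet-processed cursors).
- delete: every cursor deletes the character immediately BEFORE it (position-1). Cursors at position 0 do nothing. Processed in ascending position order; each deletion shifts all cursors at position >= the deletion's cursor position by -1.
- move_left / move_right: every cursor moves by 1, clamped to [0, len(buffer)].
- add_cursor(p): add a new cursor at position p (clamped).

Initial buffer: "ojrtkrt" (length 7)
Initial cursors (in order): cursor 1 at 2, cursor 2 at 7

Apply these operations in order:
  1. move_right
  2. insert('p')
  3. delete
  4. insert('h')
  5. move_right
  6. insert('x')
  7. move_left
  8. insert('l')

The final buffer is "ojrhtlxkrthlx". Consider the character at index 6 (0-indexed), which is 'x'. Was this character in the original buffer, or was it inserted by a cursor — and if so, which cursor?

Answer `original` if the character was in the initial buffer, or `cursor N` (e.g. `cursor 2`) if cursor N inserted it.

Answer: cursor 1

Derivation:
After op 1 (move_right): buffer="ojrtkrt" (len 7), cursors c1@3 c2@7, authorship .......
After op 2 (insert('p')): buffer="ojrptkrtp" (len 9), cursors c1@4 c2@9, authorship ...1....2
After op 3 (delete): buffer="ojrtkrt" (len 7), cursors c1@3 c2@7, authorship .......
After op 4 (insert('h')): buffer="ojrhtkrth" (len 9), cursors c1@4 c2@9, authorship ...1....2
After op 5 (move_right): buffer="ojrhtkrth" (len 9), cursors c1@5 c2@9, authorship ...1....2
After op 6 (insert('x')): buffer="ojrhtxkrthx" (len 11), cursors c1@6 c2@11, authorship ...1.1...22
After op 7 (move_left): buffer="ojrhtxkrthx" (len 11), cursors c1@5 c2@10, authorship ...1.1...22
After op 8 (insert('l')): buffer="ojrhtlxkrthlx" (len 13), cursors c1@6 c2@12, authorship ...1.11...222
Authorship (.=original, N=cursor N): . . . 1 . 1 1 . . . 2 2 2
Index 6: author = 1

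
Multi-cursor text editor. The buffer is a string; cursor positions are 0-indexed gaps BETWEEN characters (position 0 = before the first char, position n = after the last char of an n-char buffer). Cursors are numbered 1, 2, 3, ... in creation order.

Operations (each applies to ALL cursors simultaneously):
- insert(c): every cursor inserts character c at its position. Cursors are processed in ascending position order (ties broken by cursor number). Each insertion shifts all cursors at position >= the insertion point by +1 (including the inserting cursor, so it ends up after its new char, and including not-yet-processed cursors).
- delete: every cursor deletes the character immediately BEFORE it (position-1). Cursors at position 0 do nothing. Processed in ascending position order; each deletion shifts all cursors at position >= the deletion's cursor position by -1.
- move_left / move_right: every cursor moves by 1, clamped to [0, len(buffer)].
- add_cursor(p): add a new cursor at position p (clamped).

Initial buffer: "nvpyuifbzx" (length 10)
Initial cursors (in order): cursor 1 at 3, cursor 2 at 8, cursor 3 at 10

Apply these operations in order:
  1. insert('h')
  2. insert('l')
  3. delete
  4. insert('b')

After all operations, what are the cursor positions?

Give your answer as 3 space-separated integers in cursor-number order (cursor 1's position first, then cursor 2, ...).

Answer: 5 12 16

Derivation:
After op 1 (insert('h')): buffer="nvphyuifbhzxh" (len 13), cursors c1@4 c2@10 c3@13, authorship ...1.....2..3
After op 2 (insert('l')): buffer="nvphlyuifbhlzxhl" (len 16), cursors c1@5 c2@12 c3@16, authorship ...11.....22..33
After op 3 (delete): buffer="nvphyuifbhzxh" (len 13), cursors c1@4 c2@10 c3@13, authorship ...1.....2..3
After op 4 (insert('b')): buffer="nvphbyuifbhbzxhb" (len 16), cursors c1@5 c2@12 c3@16, authorship ...11.....22..33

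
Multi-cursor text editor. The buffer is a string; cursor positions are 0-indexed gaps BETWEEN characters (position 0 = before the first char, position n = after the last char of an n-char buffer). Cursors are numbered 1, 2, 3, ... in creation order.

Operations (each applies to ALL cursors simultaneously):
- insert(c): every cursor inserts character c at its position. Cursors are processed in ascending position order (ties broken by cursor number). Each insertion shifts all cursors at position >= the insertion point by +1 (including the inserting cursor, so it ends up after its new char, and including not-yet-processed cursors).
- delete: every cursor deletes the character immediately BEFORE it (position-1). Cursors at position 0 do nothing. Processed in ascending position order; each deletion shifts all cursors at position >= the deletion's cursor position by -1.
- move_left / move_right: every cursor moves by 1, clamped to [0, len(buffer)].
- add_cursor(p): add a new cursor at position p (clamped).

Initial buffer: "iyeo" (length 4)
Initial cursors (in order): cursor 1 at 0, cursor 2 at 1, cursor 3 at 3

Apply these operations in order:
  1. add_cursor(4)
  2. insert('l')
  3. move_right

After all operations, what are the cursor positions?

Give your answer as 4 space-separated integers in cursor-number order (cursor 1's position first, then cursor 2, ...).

Answer: 2 4 7 8

Derivation:
After op 1 (add_cursor(4)): buffer="iyeo" (len 4), cursors c1@0 c2@1 c3@3 c4@4, authorship ....
After op 2 (insert('l')): buffer="lilyelol" (len 8), cursors c1@1 c2@3 c3@6 c4@8, authorship 1.2..3.4
After op 3 (move_right): buffer="lilyelol" (len 8), cursors c1@2 c2@4 c3@7 c4@8, authorship 1.2..3.4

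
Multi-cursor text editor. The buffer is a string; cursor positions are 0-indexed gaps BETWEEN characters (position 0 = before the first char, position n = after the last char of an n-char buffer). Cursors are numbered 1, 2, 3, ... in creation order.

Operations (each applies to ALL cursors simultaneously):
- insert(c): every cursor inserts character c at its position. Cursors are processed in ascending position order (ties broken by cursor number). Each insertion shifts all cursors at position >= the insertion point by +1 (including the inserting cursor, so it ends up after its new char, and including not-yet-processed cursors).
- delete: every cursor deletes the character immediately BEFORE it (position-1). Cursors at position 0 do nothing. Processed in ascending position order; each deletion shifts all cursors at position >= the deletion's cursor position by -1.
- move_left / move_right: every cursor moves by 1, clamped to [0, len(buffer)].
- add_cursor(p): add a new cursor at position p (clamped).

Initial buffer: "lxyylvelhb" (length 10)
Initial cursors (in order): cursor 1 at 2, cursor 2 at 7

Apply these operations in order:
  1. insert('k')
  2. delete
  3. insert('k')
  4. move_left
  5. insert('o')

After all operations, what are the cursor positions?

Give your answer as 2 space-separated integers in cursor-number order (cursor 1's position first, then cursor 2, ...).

After op 1 (insert('k')): buffer="lxkyylveklhb" (len 12), cursors c1@3 c2@9, authorship ..1.....2...
After op 2 (delete): buffer="lxyylvelhb" (len 10), cursors c1@2 c2@7, authorship ..........
After op 3 (insert('k')): buffer="lxkyylveklhb" (len 12), cursors c1@3 c2@9, authorship ..1.....2...
After op 4 (move_left): buffer="lxkyylveklhb" (len 12), cursors c1@2 c2@8, authorship ..1.....2...
After op 5 (insert('o')): buffer="lxokyylveoklhb" (len 14), cursors c1@3 c2@10, authorship ..11.....22...

Answer: 3 10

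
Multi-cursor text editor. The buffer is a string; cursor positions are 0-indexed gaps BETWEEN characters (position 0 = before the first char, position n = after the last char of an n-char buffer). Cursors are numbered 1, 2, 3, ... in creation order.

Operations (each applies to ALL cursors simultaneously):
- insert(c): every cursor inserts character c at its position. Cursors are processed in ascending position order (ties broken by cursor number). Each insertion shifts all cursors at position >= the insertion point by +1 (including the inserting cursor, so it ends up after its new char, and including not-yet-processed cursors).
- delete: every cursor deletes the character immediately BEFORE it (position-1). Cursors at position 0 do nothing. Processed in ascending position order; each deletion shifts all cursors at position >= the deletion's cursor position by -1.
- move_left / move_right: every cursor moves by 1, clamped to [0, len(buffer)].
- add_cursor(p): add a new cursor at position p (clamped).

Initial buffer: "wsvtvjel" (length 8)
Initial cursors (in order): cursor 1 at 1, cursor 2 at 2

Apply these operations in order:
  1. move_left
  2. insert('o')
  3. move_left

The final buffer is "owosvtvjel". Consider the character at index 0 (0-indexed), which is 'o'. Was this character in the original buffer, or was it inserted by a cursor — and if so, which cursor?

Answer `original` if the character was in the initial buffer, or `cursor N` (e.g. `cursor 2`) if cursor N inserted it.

After op 1 (move_left): buffer="wsvtvjel" (len 8), cursors c1@0 c2@1, authorship ........
After op 2 (insert('o')): buffer="owosvtvjel" (len 10), cursors c1@1 c2@3, authorship 1.2.......
After op 3 (move_left): buffer="owosvtvjel" (len 10), cursors c1@0 c2@2, authorship 1.2.......
Authorship (.=original, N=cursor N): 1 . 2 . . . . . . .
Index 0: author = 1

Answer: cursor 1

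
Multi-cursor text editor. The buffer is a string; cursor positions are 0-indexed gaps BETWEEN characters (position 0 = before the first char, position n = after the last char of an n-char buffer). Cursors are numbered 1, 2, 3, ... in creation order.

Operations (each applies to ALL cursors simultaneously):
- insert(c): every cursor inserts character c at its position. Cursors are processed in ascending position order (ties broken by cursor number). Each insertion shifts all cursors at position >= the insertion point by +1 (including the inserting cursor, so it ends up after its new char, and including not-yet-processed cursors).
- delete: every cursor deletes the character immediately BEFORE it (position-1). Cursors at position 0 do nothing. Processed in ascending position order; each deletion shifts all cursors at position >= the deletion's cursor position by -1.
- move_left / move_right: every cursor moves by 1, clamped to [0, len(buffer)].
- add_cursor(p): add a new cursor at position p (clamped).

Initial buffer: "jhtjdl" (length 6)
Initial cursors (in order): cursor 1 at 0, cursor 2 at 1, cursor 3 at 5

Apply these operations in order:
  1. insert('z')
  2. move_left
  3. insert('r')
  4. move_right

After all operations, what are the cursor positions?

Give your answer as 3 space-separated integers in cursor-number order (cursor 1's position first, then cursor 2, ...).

After op 1 (insert('z')): buffer="zjzhtjdzl" (len 9), cursors c1@1 c2@3 c3@8, authorship 1.2....3.
After op 2 (move_left): buffer="zjzhtjdzl" (len 9), cursors c1@0 c2@2 c3@7, authorship 1.2....3.
After op 3 (insert('r')): buffer="rzjrzhtjdrzl" (len 12), cursors c1@1 c2@4 c3@10, authorship 11.22....33.
After op 4 (move_right): buffer="rzjrzhtjdrzl" (len 12), cursors c1@2 c2@5 c3@11, authorship 11.22....33.

Answer: 2 5 11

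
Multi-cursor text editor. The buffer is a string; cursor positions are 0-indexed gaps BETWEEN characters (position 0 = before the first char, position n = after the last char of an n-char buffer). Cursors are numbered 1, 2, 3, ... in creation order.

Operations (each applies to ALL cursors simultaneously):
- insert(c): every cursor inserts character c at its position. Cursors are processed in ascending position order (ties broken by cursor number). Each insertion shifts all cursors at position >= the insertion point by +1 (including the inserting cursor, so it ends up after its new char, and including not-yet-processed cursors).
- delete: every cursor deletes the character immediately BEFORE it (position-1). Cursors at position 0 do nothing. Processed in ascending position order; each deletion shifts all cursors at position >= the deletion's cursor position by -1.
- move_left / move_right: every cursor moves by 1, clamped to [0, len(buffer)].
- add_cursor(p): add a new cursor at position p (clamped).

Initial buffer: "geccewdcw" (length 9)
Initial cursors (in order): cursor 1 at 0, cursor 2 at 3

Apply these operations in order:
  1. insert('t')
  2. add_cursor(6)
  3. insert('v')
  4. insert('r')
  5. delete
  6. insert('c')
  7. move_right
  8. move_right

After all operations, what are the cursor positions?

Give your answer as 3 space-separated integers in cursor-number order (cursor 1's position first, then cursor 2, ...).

Answer: 5 11 14

Derivation:
After op 1 (insert('t')): buffer="tgectcewdcw" (len 11), cursors c1@1 c2@5, authorship 1...2......
After op 2 (add_cursor(6)): buffer="tgectcewdcw" (len 11), cursors c1@1 c2@5 c3@6, authorship 1...2......
After op 3 (insert('v')): buffer="tvgectvcvewdcw" (len 14), cursors c1@2 c2@7 c3@9, authorship 11...22.3.....
After op 4 (insert('r')): buffer="tvrgectvrcvrewdcw" (len 17), cursors c1@3 c2@9 c3@12, authorship 111...222.33.....
After op 5 (delete): buffer="tvgectvcvewdcw" (len 14), cursors c1@2 c2@7 c3@9, authorship 11...22.3.....
After op 6 (insert('c')): buffer="tvcgectvccvcewdcw" (len 17), cursors c1@3 c2@9 c3@12, authorship 111...222.33.....
After op 7 (move_right): buffer="tvcgectvccvcewdcw" (len 17), cursors c1@4 c2@10 c3@13, authorship 111...222.33.....
After op 8 (move_right): buffer="tvcgectvccvcewdcw" (len 17), cursors c1@5 c2@11 c3@14, authorship 111...222.33.....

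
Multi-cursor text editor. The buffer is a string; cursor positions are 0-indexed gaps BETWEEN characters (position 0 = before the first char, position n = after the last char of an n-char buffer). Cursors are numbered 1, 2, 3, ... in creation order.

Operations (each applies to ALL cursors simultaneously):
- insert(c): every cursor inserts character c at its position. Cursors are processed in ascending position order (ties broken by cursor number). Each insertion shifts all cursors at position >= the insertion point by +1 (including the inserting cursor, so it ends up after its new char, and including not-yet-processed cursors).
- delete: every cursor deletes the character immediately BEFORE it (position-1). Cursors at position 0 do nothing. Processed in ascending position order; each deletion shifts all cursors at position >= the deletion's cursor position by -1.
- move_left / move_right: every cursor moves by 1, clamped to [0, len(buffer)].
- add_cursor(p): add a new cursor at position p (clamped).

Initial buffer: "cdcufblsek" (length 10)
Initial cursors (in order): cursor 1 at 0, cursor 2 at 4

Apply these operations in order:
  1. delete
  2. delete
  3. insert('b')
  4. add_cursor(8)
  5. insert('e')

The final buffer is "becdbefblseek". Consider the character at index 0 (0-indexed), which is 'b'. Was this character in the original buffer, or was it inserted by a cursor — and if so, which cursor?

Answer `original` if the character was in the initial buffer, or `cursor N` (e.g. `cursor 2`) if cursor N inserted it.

Answer: cursor 1

Derivation:
After op 1 (delete): buffer="cdcfblsek" (len 9), cursors c1@0 c2@3, authorship .........
After op 2 (delete): buffer="cdfblsek" (len 8), cursors c1@0 c2@2, authorship ........
After op 3 (insert('b')): buffer="bcdbfblsek" (len 10), cursors c1@1 c2@4, authorship 1..2......
After op 4 (add_cursor(8)): buffer="bcdbfblsek" (len 10), cursors c1@1 c2@4 c3@8, authorship 1..2......
After op 5 (insert('e')): buffer="becdbefblseek" (len 13), cursors c1@2 c2@6 c3@11, authorship 11..22....3..
Authorship (.=original, N=cursor N): 1 1 . . 2 2 . . . . 3 . .
Index 0: author = 1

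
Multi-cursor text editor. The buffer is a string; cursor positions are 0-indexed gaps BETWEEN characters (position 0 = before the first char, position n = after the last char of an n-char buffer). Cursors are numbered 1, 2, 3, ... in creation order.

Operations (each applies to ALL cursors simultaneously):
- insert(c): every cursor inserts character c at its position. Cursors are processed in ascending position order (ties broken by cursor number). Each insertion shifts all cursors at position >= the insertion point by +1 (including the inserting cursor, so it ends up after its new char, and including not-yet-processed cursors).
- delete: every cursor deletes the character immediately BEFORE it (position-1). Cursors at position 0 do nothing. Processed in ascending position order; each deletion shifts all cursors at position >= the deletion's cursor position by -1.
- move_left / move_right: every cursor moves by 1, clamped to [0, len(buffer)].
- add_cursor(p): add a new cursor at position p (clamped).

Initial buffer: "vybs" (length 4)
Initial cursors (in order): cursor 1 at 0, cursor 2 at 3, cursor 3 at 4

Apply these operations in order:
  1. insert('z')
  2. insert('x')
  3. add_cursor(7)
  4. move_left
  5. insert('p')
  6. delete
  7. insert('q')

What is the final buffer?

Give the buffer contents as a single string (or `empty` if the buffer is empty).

After op 1 (insert('z')): buffer="zvybzsz" (len 7), cursors c1@1 c2@5 c3@7, authorship 1...2.3
After op 2 (insert('x')): buffer="zxvybzxszx" (len 10), cursors c1@2 c2@7 c3@10, authorship 11...22.33
After op 3 (add_cursor(7)): buffer="zxvybzxszx" (len 10), cursors c1@2 c2@7 c4@7 c3@10, authorship 11...22.33
After op 4 (move_left): buffer="zxvybzxszx" (len 10), cursors c1@1 c2@6 c4@6 c3@9, authorship 11...22.33
After op 5 (insert('p')): buffer="zpxvybzppxszpx" (len 14), cursors c1@2 c2@9 c4@9 c3@13, authorship 111...2242.333
After op 6 (delete): buffer="zxvybzxszx" (len 10), cursors c1@1 c2@6 c4@6 c3@9, authorship 11...22.33
After op 7 (insert('q')): buffer="zqxvybzqqxszqx" (len 14), cursors c1@2 c2@9 c4@9 c3@13, authorship 111...2242.333

Answer: zqxvybzqqxszqx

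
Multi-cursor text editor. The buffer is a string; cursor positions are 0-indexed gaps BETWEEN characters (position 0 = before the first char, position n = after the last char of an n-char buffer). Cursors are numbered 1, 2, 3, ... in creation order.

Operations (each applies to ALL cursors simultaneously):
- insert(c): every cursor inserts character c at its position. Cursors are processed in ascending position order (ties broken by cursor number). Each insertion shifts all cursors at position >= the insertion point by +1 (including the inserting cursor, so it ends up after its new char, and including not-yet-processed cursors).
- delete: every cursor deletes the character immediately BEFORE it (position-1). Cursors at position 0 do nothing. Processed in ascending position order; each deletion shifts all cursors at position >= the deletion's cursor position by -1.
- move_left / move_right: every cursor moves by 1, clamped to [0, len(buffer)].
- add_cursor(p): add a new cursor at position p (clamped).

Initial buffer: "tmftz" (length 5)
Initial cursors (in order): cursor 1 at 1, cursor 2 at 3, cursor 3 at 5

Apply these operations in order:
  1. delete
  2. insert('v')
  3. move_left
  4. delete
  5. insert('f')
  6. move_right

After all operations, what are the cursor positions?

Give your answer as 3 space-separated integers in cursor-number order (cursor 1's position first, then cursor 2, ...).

After op 1 (delete): buffer="mt" (len 2), cursors c1@0 c2@1 c3@2, authorship ..
After op 2 (insert('v')): buffer="vmvtv" (len 5), cursors c1@1 c2@3 c3@5, authorship 1.2.3
After op 3 (move_left): buffer="vmvtv" (len 5), cursors c1@0 c2@2 c3@4, authorship 1.2.3
After op 4 (delete): buffer="vvv" (len 3), cursors c1@0 c2@1 c3@2, authorship 123
After op 5 (insert('f')): buffer="fvfvfv" (len 6), cursors c1@1 c2@3 c3@5, authorship 112233
After op 6 (move_right): buffer="fvfvfv" (len 6), cursors c1@2 c2@4 c3@6, authorship 112233

Answer: 2 4 6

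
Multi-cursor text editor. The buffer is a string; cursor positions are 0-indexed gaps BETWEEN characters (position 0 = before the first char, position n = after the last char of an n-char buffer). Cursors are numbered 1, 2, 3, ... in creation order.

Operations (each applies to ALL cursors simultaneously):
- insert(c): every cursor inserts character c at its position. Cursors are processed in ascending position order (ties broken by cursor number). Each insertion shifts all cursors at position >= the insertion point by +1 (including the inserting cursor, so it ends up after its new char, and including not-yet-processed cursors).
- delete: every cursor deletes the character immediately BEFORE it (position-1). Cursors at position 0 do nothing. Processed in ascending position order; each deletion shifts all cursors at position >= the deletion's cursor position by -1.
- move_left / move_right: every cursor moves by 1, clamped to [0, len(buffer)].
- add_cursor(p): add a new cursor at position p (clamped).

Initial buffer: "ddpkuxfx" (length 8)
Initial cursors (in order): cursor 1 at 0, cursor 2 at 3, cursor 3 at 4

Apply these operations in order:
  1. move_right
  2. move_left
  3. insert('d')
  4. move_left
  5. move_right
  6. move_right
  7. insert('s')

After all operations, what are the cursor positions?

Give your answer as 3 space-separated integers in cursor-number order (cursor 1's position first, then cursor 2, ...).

Answer: 3 8 11

Derivation:
After op 1 (move_right): buffer="ddpkuxfx" (len 8), cursors c1@1 c2@4 c3@5, authorship ........
After op 2 (move_left): buffer="ddpkuxfx" (len 8), cursors c1@0 c2@3 c3@4, authorship ........
After op 3 (insert('d')): buffer="dddpdkduxfx" (len 11), cursors c1@1 c2@5 c3@7, authorship 1...2.3....
After op 4 (move_left): buffer="dddpdkduxfx" (len 11), cursors c1@0 c2@4 c3@6, authorship 1...2.3....
After op 5 (move_right): buffer="dddpdkduxfx" (len 11), cursors c1@1 c2@5 c3@7, authorship 1...2.3....
After op 6 (move_right): buffer="dddpdkduxfx" (len 11), cursors c1@2 c2@6 c3@8, authorship 1...2.3....
After op 7 (insert('s')): buffer="ddsdpdksdusxfx" (len 14), cursors c1@3 c2@8 c3@11, authorship 1.1..2.23.3...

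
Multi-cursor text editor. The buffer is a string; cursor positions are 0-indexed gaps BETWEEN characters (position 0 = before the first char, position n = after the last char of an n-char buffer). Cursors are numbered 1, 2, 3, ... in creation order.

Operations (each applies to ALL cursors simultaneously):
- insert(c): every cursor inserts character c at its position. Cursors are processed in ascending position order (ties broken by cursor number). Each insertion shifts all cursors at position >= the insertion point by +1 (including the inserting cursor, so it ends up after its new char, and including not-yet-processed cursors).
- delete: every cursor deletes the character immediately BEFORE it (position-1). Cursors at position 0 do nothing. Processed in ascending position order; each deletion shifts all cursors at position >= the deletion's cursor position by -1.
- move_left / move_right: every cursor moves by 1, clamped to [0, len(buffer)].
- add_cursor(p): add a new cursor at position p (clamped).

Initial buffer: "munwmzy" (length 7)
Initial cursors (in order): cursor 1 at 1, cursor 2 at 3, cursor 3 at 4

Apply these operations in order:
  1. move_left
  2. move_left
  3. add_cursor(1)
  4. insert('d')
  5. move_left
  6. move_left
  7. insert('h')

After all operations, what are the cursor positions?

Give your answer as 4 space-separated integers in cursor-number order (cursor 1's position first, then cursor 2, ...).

After op 1 (move_left): buffer="munwmzy" (len 7), cursors c1@0 c2@2 c3@3, authorship .......
After op 2 (move_left): buffer="munwmzy" (len 7), cursors c1@0 c2@1 c3@2, authorship .......
After op 3 (add_cursor(1)): buffer="munwmzy" (len 7), cursors c1@0 c2@1 c4@1 c3@2, authorship .......
After op 4 (insert('d')): buffer="dmddudnwmzy" (len 11), cursors c1@1 c2@4 c4@4 c3@6, authorship 1.24.3.....
After op 5 (move_left): buffer="dmddudnwmzy" (len 11), cursors c1@0 c2@3 c4@3 c3@5, authorship 1.24.3.....
After op 6 (move_left): buffer="dmddudnwmzy" (len 11), cursors c1@0 c2@2 c4@2 c3@4, authorship 1.24.3.....
After op 7 (insert('h')): buffer="hdmhhddhudnwmzy" (len 15), cursors c1@1 c2@5 c4@5 c3@8, authorship 11.24243.3.....

Answer: 1 5 8 5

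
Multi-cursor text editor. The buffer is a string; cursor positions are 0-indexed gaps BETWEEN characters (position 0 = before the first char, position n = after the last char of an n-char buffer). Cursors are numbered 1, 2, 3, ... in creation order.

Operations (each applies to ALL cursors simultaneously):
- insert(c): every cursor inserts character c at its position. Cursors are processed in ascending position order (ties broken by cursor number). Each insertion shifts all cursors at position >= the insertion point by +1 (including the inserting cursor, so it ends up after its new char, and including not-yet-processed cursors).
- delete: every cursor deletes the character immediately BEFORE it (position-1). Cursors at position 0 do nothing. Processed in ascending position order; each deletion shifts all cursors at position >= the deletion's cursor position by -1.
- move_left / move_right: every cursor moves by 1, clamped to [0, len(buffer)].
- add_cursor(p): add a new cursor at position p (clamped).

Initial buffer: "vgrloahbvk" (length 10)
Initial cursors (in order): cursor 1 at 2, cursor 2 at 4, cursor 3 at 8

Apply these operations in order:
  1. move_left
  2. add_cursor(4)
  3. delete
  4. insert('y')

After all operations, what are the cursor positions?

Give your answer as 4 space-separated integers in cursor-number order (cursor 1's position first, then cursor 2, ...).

After op 1 (move_left): buffer="vgrloahbvk" (len 10), cursors c1@1 c2@3 c3@7, authorship ..........
After op 2 (add_cursor(4)): buffer="vgrloahbvk" (len 10), cursors c1@1 c2@3 c4@4 c3@7, authorship ..........
After op 3 (delete): buffer="goabvk" (len 6), cursors c1@0 c2@1 c4@1 c3@3, authorship ......
After op 4 (insert('y')): buffer="ygyyoaybvk" (len 10), cursors c1@1 c2@4 c4@4 c3@7, authorship 1.24..3...

Answer: 1 4 7 4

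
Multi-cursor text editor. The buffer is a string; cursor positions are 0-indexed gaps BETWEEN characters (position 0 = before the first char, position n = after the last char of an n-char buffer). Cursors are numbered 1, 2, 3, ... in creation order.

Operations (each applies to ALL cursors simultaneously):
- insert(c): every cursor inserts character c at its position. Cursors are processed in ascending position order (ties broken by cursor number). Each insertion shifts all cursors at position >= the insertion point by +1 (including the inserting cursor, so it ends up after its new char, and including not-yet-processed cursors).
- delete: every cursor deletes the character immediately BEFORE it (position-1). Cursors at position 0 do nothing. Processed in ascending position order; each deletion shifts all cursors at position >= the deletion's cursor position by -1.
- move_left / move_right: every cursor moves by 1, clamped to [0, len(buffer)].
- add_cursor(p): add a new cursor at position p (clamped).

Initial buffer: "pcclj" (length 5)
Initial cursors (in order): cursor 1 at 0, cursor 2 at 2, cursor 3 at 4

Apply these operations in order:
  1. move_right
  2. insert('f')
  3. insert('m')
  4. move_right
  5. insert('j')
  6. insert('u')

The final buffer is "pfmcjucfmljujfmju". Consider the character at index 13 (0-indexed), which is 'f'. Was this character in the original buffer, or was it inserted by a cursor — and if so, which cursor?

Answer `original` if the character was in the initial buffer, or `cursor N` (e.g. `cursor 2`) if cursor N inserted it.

After op 1 (move_right): buffer="pcclj" (len 5), cursors c1@1 c2@3 c3@5, authorship .....
After op 2 (insert('f')): buffer="pfccfljf" (len 8), cursors c1@2 c2@5 c3@8, authorship .1..2..3
After op 3 (insert('m')): buffer="pfmccfmljfm" (len 11), cursors c1@3 c2@7 c3@11, authorship .11..22..33
After op 4 (move_right): buffer="pfmccfmljfm" (len 11), cursors c1@4 c2@8 c3@11, authorship .11..22..33
After op 5 (insert('j')): buffer="pfmcjcfmljjfmj" (len 14), cursors c1@5 c2@10 c3@14, authorship .11.1.22.2.333
After op 6 (insert('u')): buffer="pfmcjucfmljujfmju" (len 17), cursors c1@6 c2@12 c3@17, authorship .11.11.22.22.3333
Authorship (.=original, N=cursor N): . 1 1 . 1 1 . 2 2 . 2 2 . 3 3 3 3
Index 13: author = 3

Answer: cursor 3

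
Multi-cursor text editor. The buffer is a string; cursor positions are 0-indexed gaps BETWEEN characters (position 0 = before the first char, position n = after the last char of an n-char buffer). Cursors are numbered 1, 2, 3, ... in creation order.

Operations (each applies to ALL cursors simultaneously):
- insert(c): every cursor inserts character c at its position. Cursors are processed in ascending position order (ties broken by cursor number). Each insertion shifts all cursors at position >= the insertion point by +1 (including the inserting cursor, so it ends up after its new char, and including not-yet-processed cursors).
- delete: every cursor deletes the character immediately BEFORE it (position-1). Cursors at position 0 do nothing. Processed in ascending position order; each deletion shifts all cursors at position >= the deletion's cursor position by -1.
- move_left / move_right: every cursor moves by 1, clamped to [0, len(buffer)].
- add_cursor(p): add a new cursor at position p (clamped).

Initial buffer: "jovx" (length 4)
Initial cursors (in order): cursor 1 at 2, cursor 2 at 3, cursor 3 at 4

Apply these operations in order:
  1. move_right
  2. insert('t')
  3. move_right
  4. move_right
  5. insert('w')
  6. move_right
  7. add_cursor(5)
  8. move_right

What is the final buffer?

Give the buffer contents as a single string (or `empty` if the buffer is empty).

Answer: jovtxtwtww

Derivation:
After op 1 (move_right): buffer="jovx" (len 4), cursors c1@3 c2@4 c3@4, authorship ....
After op 2 (insert('t')): buffer="jovtxtt" (len 7), cursors c1@4 c2@7 c3@7, authorship ...1.23
After op 3 (move_right): buffer="jovtxtt" (len 7), cursors c1@5 c2@7 c3@7, authorship ...1.23
After op 4 (move_right): buffer="jovtxtt" (len 7), cursors c1@6 c2@7 c3@7, authorship ...1.23
After op 5 (insert('w')): buffer="jovtxtwtww" (len 10), cursors c1@7 c2@10 c3@10, authorship ...1.21323
After op 6 (move_right): buffer="jovtxtwtww" (len 10), cursors c1@8 c2@10 c3@10, authorship ...1.21323
After op 7 (add_cursor(5)): buffer="jovtxtwtww" (len 10), cursors c4@5 c1@8 c2@10 c3@10, authorship ...1.21323
After op 8 (move_right): buffer="jovtxtwtww" (len 10), cursors c4@6 c1@9 c2@10 c3@10, authorship ...1.21323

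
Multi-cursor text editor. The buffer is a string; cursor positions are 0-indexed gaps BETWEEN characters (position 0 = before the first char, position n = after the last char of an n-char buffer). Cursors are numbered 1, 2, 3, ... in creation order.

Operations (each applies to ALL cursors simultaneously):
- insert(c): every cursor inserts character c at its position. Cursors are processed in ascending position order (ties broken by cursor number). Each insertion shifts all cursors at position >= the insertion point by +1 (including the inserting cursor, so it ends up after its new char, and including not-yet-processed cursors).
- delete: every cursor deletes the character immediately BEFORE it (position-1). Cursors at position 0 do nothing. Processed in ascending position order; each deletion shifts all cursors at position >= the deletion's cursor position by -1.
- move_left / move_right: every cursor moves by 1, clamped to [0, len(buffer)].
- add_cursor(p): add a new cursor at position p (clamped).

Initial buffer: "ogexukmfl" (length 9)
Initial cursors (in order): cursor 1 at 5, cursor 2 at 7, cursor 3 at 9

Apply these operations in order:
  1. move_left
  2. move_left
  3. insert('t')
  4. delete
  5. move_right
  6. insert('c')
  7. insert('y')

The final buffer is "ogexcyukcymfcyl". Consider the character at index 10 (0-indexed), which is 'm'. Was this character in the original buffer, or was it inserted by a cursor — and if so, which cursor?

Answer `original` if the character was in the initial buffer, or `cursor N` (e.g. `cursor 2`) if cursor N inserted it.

Answer: original

Derivation:
After op 1 (move_left): buffer="ogexukmfl" (len 9), cursors c1@4 c2@6 c3@8, authorship .........
After op 2 (move_left): buffer="ogexukmfl" (len 9), cursors c1@3 c2@5 c3@7, authorship .........
After op 3 (insert('t')): buffer="ogetxutkmtfl" (len 12), cursors c1@4 c2@7 c3@10, authorship ...1..2..3..
After op 4 (delete): buffer="ogexukmfl" (len 9), cursors c1@3 c2@5 c3@7, authorship .........
After op 5 (move_right): buffer="ogexukmfl" (len 9), cursors c1@4 c2@6 c3@8, authorship .........
After op 6 (insert('c')): buffer="ogexcukcmfcl" (len 12), cursors c1@5 c2@8 c3@11, authorship ....1..2..3.
After op 7 (insert('y')): buffer="ogexcyukcymfcyl" (len 15), cursors c1@6 c2@10 c3@14, authorship ....11..22..33.
Authorship (.=original, N=cursor N): . . . . 1 1 . . 2 2 . . 3 3 .
Index 10: author = original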